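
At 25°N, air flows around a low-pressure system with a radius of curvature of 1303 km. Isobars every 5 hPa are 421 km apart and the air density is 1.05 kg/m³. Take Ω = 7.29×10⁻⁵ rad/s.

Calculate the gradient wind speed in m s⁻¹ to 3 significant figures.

15.4 m s⁻¹

Coriolis parameter at 25°N:
f = 2Ω sin φ = 2 × 7.29×10⁻⁵ × sin 25° = 6.16×10⁻⁵ s⁻¹
Pressure gradient: |∂P/∂n| = 500 Pa / 421000 m = 1.19×10⁻³ Pa/m
Geostrophic speed: V_g = |∂P/∂n|/(fρ) = 1.19×10⁻³/(6.16×10⁻⁵ × 1.05) = 18.4 m/s
Around a low, centrifugal force acts outward with Coriolis, so pressure-gradient force balances both:
(1/ρ)|∂P/∂n| = fV + V²/R  →  V² + fR·V − fR·V_g = 0
With fR = 6.16×10⁻⁵ × 1303×10³ m = 80.3 m/s:
V = [−fR + √((fR)² + 4 fR V_g)]/2 = [−80.3 + √(80.3² + 4×80.3×18.4)]/2 = 15.4 m/s
Subgeostrophic (V < V_g = 18.4 m/s), as expected around a low.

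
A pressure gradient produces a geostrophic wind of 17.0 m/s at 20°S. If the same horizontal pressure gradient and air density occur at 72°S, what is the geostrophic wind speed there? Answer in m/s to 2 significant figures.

6.1 m/s

With the same pressure gradient and density, V_g ∝ 1/f ∝ 1/sin φ.
V₂ = V₁ · sin φ₁ / sin φ₂ = 17.0 × sin 20° / sin 72°
V₂ = 17.0 × 0.3420/0.9511 = 6.1 m/s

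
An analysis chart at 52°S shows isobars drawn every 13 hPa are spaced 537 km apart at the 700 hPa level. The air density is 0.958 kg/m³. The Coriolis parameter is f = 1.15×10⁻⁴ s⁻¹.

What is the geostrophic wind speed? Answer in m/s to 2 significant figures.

Pressure gradient: |∂P/∂n| = 1300 Pa / 537000 m = 2.42×10⁻³ Pa/m
Geostrophic balance (pressure-gradient force = Coriolis force):
V_g = (1/(fρ)) |∂P/∂n| = 2.42×10⁻³ / (1.15×10⁻⁴ × 0.958) = 22.0 m/s

22 m/s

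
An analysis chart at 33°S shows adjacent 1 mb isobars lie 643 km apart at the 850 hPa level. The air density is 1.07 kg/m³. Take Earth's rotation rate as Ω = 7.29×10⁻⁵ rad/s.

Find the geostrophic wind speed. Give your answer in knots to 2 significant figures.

Coriolis parameter at 33°S:
f = 2Ω sin φ = 2 × 7.29×10⁻⁵ × sin 33° = 7.94×10⁻⁵ s⁻¹
Pressure gradient: |∂P/∂n| = 100 Pa / 643000 m = 1.56×10⁻⁴ Pa/m
Geostrophic balance (pressure-gradient force = Coriolis force):
V_g = (1/(fρ)) |∂P/∂n| = 1.56×10⁻⁴ / (7.94×10⁻⁵ × 1.07) = 1.83 m/s
Converting: 1.83 m/s × 1.944 = 3.6 knots

3.6 knots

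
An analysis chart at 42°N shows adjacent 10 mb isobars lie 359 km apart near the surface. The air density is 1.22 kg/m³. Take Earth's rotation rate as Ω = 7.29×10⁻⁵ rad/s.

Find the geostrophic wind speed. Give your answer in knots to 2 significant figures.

45 knots

Coriolis parameter at 42°N:
f = 2Ω sin φ = 2 × 7.29×10⁻⁵ × sin 42° = 9.76×10⁻⁵ s⁻¹
Pressure gradient: |∂P/∂n| = 1000 Pa / 359000 m = 2.79×10⁻³ Pa/m
Geostrophic balance (pressure-gradient force = Coriolis force):
V_g = (1/(fρ)) |∂P/∂n| = 2.79×10⁻³ / (9.76×10⁻⁵ × 1.22) = 23.4 m/s
Converting: 23.4 m/s × 1.944 = 45 knots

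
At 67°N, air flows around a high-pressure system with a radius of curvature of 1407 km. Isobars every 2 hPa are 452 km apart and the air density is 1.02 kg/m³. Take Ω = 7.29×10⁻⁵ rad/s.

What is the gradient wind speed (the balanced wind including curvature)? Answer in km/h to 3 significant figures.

11.8 km/h

Coriolis parameter at 67°N:
f = 2Ω sin φ = 2 × 7.29×10⁻⁵ × sin 67° = 1.34×10⁻⁴ s⁻¹
Pressure gradient: |∂P/∂n| = 200 Pa / 452000 m = 4.42×10⁻⁴ Pa/m
Geostrophic speed: V_g = |∂P/∂n|/(fρ) = 4.42×10⁻⁴/(1.34×10⁻⁴ × 1.02) = 3.23 m/s
Around a high, pressure-gradient force acts outward with centrifugal, so Coriolis balances both:
fV = (1/ρ)|∂P/∂n| + V²/R  →  V² − fR·V + fR·V_g = 0
With fR = 1.34×10⁻⁴ × 1407×10³ m = 189 m/s:
V = [fR − √((fR)² − 4 fR V_g)]/2 = [189 − √(189² − 4×189×3.23)]/2 = 3.29 m/s
Supergeostrophic (V > V_g = 3.23 m/s), as expected around a high.
Converting: 3.29 m/s × 3.6 = 11.8 km/h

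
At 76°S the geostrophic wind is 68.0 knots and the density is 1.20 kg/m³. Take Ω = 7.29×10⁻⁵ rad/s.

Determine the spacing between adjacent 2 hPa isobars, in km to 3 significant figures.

Coriolis parameter at 76°S:
f = 2Ω sin φ = 2 × 7.29×10⁻⁵ × sin 76° = 1.41×10⁻⁴ s⁻¹
Wind speed in SI: 68.0 knots = 35.0 m/s
Geostrophic balance rearranged: |∂P/∂n| = f ρ V_g
|∂P/∂n| = 1.41×10⁻⁴ × 1.20 × 35.0 = 5.94×10⁻³ Pa/m
Isobar spacing: Δn = ΔP/|∂P/∂n| = 200 Pa / 5.94×10⁻³ Pa/m = 33678 m ≈ 33.7 km

33.7 km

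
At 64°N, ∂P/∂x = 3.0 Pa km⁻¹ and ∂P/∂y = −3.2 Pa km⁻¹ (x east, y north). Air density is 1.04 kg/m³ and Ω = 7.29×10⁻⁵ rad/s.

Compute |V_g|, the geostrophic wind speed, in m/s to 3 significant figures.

32.2 m/s

Coriolis parameter at 64°N:
f = 2Ω sin φ = 2 × 7.29×10⁻⁵ × sin 64° = 1.31×10⁻⁴ s⁻¹
Component geostrophic relations (x east, y north):
u_g = −(1/(fρ)) ∂P/∂y,  v_g = (1/(fρ)) ∂P/∂x
u_g = −(−3.2×10⁻³)/(1.31×10⁻⁴ × 1.04) = 23.5 m/s;  v_g = (3.0×10⁻³)/(1.31×10⁻⁴ × 1.04) = 22.0 m/s
|V_g| = √(u_g² + v_g²) = 32.2 m/s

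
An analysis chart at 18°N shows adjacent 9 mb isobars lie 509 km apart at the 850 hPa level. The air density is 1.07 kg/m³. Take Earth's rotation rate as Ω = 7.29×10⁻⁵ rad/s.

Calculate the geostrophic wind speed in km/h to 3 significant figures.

Coriolis parameter at 18°N:
f = 2Ω sin φ = 2 × 7.29×10⁻⁵ × sin 18° = 4.51×10⁻⁵ s⁻¹
Pressure gradient: |∂P/∂n| = 900 Pa / 509000 m = 1.77×10⁻³ Pa/m
Geostrophic balance (pressure-gradient force = Coriolis force):
V_g = (1/(fρ)) |∂P/∂n| = 1.77×10⁻³ / (4.51×10⁻⁵ × 1.07) = 36.7 m/s
Converting: 36.7 m/s × 3.6 = 132 km/h

132 km/h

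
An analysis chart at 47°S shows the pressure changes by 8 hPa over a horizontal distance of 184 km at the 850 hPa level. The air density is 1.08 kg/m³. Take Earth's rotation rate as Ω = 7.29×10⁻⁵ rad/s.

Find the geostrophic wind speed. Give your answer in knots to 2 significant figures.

73 knots

Coriolis parameter at 47°S:
f = 2Ω sin φ = 2 × 7.29×10⁻⁵ × sin 47° = 1.07×10⁻⁴ s⁻¹
Pressure gradient: |∂P/∂n| = 800 Pa / 184000 m = 4.35×10⁻³ Pa/m
Geostrophic balance (pressure-gradient force = Coriolis force):
V_g = (1/(fρ)) |∂P/∂n| = 4.35×10⁻³ / (1.07×10⁻⁴ × 1.08) = 37.8 m/s
Converting: 37.8 m/s × 1.944 = 73 knots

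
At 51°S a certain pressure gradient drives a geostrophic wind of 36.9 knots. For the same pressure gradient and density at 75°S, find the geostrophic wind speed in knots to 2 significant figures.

30 knots

With the same pressure gradient and density, V_g ∝ 1/f ∝ 1/sin φ.
V₂ = V₁ · sin φ₁ / sin φ₂ = 36.9 × sin 51° / sin 75°
V₂ = 36.9 × 0.7771/0.9659 = 30 knots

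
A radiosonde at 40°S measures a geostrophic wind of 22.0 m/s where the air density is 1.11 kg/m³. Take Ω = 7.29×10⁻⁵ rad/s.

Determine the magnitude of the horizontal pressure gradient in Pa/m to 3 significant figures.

2.29×10⁻³ Pa/m

Coriolis parameter at 40°S:
f = 2Ω sin φ = 2 × 7.29×10⁻⁵ × sin 40° = 9.37×10⁻⁵ s⁻¹
Geostrophic balance rearranged: |∂P/∂n| = f ρ V_g
|∂P/∂n| = 9.37×10⁻⁵ × 1.11 × 22.0 = 2.29×10⁻³ Pa/m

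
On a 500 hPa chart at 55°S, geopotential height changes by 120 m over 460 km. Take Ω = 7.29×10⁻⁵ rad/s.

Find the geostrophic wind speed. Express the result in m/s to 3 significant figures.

Coriolis parameter at 55°S:
f = 2Ω sin φ = 2 × 7.29×10⁻⁵ × sin 55° = 1.19×10⁻⁴ s⁻¹
Height gradient: |∂Z/∂n| = 120 m / 460000 m = 2.61×10⁻⁴
On a pressure surface, geostrophic balance gives V_g = (g/f)|∂Z/∂n|:
V_g = 9.81 × 2.61×10⁻⁴ / 1.19×10⁻⁴ = 21.4 m/s

21.4 m/s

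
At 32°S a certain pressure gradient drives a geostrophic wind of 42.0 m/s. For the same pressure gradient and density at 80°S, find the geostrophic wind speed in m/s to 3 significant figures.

22.6 m/s

With the same pressure gradient and density, V_g ∝ 1/f ∝ 1/sin φ.
V₂ = V₁ · sin φ₁ / sin φ₂ = 42.0 × sin 32° / sin 80°
V₂ = 42.0 × 0.5299/0.9848 = 22.6 m/s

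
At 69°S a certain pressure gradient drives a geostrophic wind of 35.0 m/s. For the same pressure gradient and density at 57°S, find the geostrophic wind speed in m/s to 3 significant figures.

With the same pressure gradient and density, V_g ∝ 1/f ∝ 1/sin φ.
V₂ = V₁ · sin φ₁ / sin φ₂ = 35.0 × sin 69° / sin 57°
V₂ = 35.0 × 0.9336/0.8387 = 39.0 m/s

39.0 m/s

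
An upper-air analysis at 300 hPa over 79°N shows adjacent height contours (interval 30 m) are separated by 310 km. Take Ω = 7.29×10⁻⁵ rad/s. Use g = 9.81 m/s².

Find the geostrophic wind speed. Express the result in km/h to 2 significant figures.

24 km/h

Coriolis parameter at 79°N:
f = 2Ω sin φ = 2 × 7.29×10⁻⁵ × sin 79° = 1.43×10⁻⁴ s⁻¹
Height gradient: |∂Z/∂n| = 30 m / 310000 m = 9.68×10⁻⁵
On a pressure surface, geostrophic balance gives V_g = (g/f)|∂Z/∂n|:
V_g = 9.81 × 9.68×10⁻⁵ / 1.43×10⁻⁴ = 6.63 m/s
Converting: 6.63 m/s × 3.6 = 24 km/h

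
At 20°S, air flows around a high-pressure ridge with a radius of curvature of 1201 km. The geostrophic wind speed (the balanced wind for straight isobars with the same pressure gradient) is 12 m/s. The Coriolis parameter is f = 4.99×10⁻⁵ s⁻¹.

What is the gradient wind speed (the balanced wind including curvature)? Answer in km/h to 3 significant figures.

59.7 km/h

Around a high, pressure-gradient force acts outward with centrifugal, so Coriolis balances both:
fV = (1/ρ)|∂P/∂n| + V²/R  →  V² − fR·V + fR·V_g = 0
With fR = 4.99×10⁻⁵ × 1201×10³ m = 59.9 m/s:
V = [fR − √((fR)² − 4 fR V_g)]/2 = [59.9 − √(59.9² − 4×59.9×12)]/2 = 16.6 m/s
Supergeostrophic (V > V_g = 12 m/s), as expected around a high.
Converting: 16.6 m/s × 3.6 = 59.7 km/h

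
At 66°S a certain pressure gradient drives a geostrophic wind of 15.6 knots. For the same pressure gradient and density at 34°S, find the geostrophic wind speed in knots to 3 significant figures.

25.5 knots

With the same pressure gradient and density, V_g ∝ 1/f ∝ 1/sin φ.
V₂ = V₁ · sin φ₁ / sin φ₂ = 15.6 × sin 66° / sin 34°
V₂ = 15.6 × 0.9135/0.5592 = 25.5 knots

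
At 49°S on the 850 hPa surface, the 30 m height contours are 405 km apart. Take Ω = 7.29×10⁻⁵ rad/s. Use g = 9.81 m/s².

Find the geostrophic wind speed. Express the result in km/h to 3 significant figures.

23.8 km/h

Coriolis parameter at 49°S:
f = 2Ω sin φ = 2 × 7.29×10⁻⁵ × sin 49° = 1.10×10⁻⁴ s⁻¹
Height gradient: |∂Z/∂n| = 30 m / 405000 m = 7.41×10⁻⁵
On a pressure surface, geostrophic balance gives V_g = (g/f)|∂Z/∂n|:
V_g = 9.81 × 7.41×10⁻⁵ / 1.10×10⁻⁴ = 6.60 m/s
Converting: 6.60 m/s × 3.6 = 23.8 km/h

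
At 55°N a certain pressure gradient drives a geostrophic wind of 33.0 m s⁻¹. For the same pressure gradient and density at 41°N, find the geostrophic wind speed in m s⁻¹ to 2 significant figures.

41 m s⁻¹

With the same pressure gradient and density, V_g ∝ 1/f ∝ 1/sin φ.
V₂ = V₁ · sin φ₁ / sin φ₂ = 33.0 × sin 55° / sin 41°
V₂ = 33.0 × 0.8192/0.6561 = 41 m s⁻¹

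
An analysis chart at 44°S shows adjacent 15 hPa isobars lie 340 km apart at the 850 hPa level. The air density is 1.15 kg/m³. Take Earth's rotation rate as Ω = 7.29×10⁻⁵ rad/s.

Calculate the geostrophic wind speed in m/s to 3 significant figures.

37.9 m/s

Coriolis parameter at 44°S:
f = 2Ω sin φ = 2 × 7.29×10⁻⁵ × sin 44° = 1.01×10⁻⁴ s⁻¹
Pressure gradient: |∂P/∂n| = 1500 Pa / 340000 m = 4.41×10⁻³ Pa/m
Geostrophic balance (pressure-gradient force = Coriolis force):
V_g = (1/(fρ)) |∂P/∂n| = 4.41×10⁻³ / (1.01×10⁻⁴ × 1.15) = 37.9 m/s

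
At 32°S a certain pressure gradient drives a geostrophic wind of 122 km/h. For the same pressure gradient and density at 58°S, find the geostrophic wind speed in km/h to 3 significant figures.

With the same pressure gradient and density, V_g ∝ 1/f ∝ 1/sin φ.
V₂ = V₁ · sin φ₁ / sin φ₂ = 122 × sin 32° / sin 58°
V₂ = 122 × 0.5299/0.8480 = 76.2 km/h

76.2 km/h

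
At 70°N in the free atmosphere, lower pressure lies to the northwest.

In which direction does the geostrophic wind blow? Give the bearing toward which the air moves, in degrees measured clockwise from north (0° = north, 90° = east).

The pressure-gradient force points toward the northwest (bearing 315°).
Geostrophic balance: in the Northern Hemisphere the Coriolis force deflects motion to the right, so the geostrophic wind blows 90° to the right of the pressure-gradient force (low pressure on the left).
Rotating 315° by 90° clockwise gives 045° — the wind blows toward the northeast.

045°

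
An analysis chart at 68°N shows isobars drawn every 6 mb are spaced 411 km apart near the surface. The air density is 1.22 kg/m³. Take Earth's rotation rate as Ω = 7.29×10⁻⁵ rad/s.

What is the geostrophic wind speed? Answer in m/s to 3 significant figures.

8.85 m/s

Coriolis parameter at 68°N:
f = 2Ω sin φ = 2 × 7.29×10⁻⁵ × sin 68° = 1.35×10⁻⁴ s⁻¹
Pressure gradient: |∂P/∂n| = 600 Pa / 411000 m = 1.46×10⁻³ Pa/m
Geostrophic balance (pressure-gradient force = Coriolis force):
V_g = (1/(fρ)) |∂P/∂n| = 1.46×10⁻³ / (1.35×10⁻⁴ × 1.22) = 8.85 m/s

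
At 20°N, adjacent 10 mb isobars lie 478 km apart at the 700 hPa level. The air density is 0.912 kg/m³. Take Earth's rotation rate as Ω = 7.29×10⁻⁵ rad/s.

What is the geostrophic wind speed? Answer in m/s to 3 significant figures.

46.0 m/s

Coriolis parameter at 20°N:
f = 2Ω sin φ = 2 × 7.29×10⁻⁵ × sin 20° = 4.99×10⁻⁵ s⁻¹
Pressure gradient: |∂P/∂n| = 1000 Pa / 478000 m = 2.09×10⁻³ Pa/m
Geostrophic balance (pressure-gradient force = Coriolis force):
V_g = (1/(fρ)) |∂P/∂n| = 2.09×10⁻³ / (4.99×10⁻⁵ × 0.912) = 46.0 m/s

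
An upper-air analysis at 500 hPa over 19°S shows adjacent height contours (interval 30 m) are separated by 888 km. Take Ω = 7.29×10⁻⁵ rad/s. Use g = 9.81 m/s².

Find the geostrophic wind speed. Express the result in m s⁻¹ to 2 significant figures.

Coriolis parameter at 19°S:
f = 2Ω sin φ = 2 × 7.29×10⁻⁵ × sin 19° = 4.75×10⁻⁵ s⁻¹
Height gradient: |∂Z/∂n| = 30 m / 888000 m = 3.38×10⁻⁵
On a pressure surface, geostrophic balance gives V_g = (g/f)|∂Z/∂n|:
V_g = 9.81 × 3.38×10⁻⁵ / 4.75×10⁻⁵ = 6.98 m/s

7.0 m s⁻¹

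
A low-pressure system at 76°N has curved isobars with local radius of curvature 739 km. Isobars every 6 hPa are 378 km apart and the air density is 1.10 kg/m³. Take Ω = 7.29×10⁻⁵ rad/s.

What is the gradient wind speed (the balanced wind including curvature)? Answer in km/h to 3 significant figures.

Coriolis parameter at 76°N:
f = 2Ω sin φ = 2 × 7.29×10⁻⁵ × sin 76° = 1.41×10⁻⁴ s⁻¹
Pressure gradient: |∂P/∂n| = 600 Pa / 378000 m = 1.59×10⁻³ Pa/m
Geostrophic speed: V_g = |∂P/∂n|/(fρ) = 1.59×10⁻³/(1.41×10⁻⁴ × 1.10) = 10.2 m/s
Around a low, centrifugal force acts outward with Coriolis, so pressure-gradient force balances both:
(1/ρ)|∂P/∂n| = fV + V²/R  →  V² + fR·V − fR·V_g = 0
With fR = 1.41×10⁻⁴ × 739×10³ m = 105 m/s:
V = [−fR + √((fR)² + 4 fR V_g)]/2 = [−105 + √(105² + 4×105×10.2)]/2 = 9.36 m/s
Subgeostrophic (V < V_g = 10.2 m/s), as expected around a low.
Converting: 9.36 m/s × 3.6 = 33.7 km/h

33.7 km/h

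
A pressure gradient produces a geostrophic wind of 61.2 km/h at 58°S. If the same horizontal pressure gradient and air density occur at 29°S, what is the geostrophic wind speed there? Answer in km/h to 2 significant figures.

110 km/h

With the same pressure gradient and density, V_g ∝ 1/f ∝ 1/sin φ.
V₂ = V₁ · sin φ₁ / sin φ₂ = 61.2 × sin 58° / sin 29°
V₂ = 61.2 × 0.8480/0.4848 = 110 km/h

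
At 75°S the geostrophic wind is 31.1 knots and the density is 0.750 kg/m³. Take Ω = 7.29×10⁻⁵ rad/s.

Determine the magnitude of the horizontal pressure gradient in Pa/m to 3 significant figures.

Coriolis parameter at 75°S:
f = 2Ω sin φ = 2 × 7.29×10⁻⁵ × sin 75° = 1.41×10⁻⁴ s⁻¹
Wind speed in SI: 31.1 knots = 16.0 m/s
Geostrophic balance rearranged: |∂P/∂n| = f ρ V_g
|∂P/∂n| = 1.41×10⁻⁴ × 0.750 × 16.0 = 1.69×10⁻³ Pa/m

1.69×10⁻³ Pa/m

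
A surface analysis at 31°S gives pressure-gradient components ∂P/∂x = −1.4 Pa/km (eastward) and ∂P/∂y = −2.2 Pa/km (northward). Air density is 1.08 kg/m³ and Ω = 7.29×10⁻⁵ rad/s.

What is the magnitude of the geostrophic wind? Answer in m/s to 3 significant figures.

32.2 m/s

Coriolis parameter at 31°S:
f = 2Ω sin φ = 2 × 7.29×10⁻⁵ × sin 31° = 7.51×10⁻⁵ s⁻¹
In the Southern Hemisphere f is negative: f = −7.51×10⁻⁵ s⁻¹.
Component geostrophic relations (x east, y north):
u_g = −(1/(fρ)) ∂P/∂y,  v_g = (1/(fρ)) ∂P/∂x
u_g = −(−2.2×10⁻³)/(−7.51×10⁻⁵ × 1.08) = −27.1 m/s;  v_g = (−1.4×10⁻³)/(−7.51×10⁻⁵ × 1.08) = 17.3 m/s
|V_g| = √(u_g² + v_g²) = 32.2 m/s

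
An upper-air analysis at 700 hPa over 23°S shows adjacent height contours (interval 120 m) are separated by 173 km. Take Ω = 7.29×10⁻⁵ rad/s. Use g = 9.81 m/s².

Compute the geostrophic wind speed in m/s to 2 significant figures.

120 m/s

Coriolis parameter at 23°S:
f = 2Ω sin φ = 2 × 7.29×10⁻⁵ × sin 23° = 5.70×10⁻⁵ s⁻¹
Height gradient: |∂Z/∂n| = 120 m / 173000 m = 6.94×10⁻⁴
On a pressure surface, geostrophic balance gives V_g = (g/f)|∂Z/∂n|:
V_g = 9.81 × 6.94×10⁻⁴ / 5.70×10⁻⁵ = 119 m/s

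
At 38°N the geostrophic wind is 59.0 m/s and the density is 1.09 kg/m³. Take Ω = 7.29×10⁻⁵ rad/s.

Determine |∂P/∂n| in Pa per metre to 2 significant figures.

5.8×10⁻³ Pa/m

Coriolis parameter at 38°N:
f = 2Ω sin φ = 2 × 7.29×10⁻⁵ × sin 38° = 8.98×10⁻⁵ s⁻¹
Geostrophic balance rearranged: |∂P/∂n| = f ρ V_g
|∂P/∂n| = 8.98×10⁻⁵ × 1.09 × 59.0 = 5.77×10⁻³ Pa/m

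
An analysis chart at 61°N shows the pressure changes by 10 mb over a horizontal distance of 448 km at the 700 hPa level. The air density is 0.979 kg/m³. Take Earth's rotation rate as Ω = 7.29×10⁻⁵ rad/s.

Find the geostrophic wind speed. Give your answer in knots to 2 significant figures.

35 knots

Coriolis parameter at 61°N:
f = 2Ω sin φ = 2 × 7.29×10⁻⁵ × sin 61° = 1.28×10⁻⁴ s⁻¹
Pressure gradient: |∂P/∂n| = 1000 Pa / 448000 m = 2.23×10⁻³ Pa/m
Geostrophic balance (pressure-gradient force = Coriolis force):
V_g = (1/(fρ)) |∂P/∂n| = 2.23×10⁻³ / (1.28×10⁻⁴ × 0.979) = 17.9 m/s
Converting: 17.9 m/s × 1.944 = 35 knots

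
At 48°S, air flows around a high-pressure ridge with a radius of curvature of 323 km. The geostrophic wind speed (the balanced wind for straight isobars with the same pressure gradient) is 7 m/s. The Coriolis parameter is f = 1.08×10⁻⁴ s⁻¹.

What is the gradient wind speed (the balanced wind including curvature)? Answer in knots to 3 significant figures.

Around a high, pressure-gradient force acts outward with centrifugal, so Coriolis balances both:
fV = (1/ρ)|∂P/∂n| + V²/R  →  V² − fR·V + fR·V_g = 0
With fR = 1.08×10⁻⁴ × 323×10³ m = 34.9 m/s:
V = [fR − √((fR)² − 4 fR V_g)]/2 = [34.9 − √(34.9² − 4×34.9×7)]/2 = 9.69 m/s
Supergeostrophic (V > V_g = 7 m/s), as expected around a high.
Converting: 9.69 m/s × 1.944 = 18.8 knots

18.8 knots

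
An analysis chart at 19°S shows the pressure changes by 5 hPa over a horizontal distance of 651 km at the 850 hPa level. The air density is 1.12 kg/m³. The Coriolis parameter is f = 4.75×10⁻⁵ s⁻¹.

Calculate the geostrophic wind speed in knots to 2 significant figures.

28 knots

Pressure gradient: |∂P/∂n| = 500 Pa / 651000 m = 7.68×10⁻⁴ Pa/m
Geostrophic balance (pressure-gradient force = Coriolis force):
V_g = (1/(fρ)) |∂P/∂n| = 7.68×10⁻⁴ / (4.75×10⁻⁵ × 1.12) = 14.4 m/s
Converting: 14.4 m/s × 1.944 = 28 knots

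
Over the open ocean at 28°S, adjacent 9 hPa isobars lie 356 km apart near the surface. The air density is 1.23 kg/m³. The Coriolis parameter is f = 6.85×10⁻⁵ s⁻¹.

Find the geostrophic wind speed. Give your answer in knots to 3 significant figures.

Pressure gradient: |∂P/∂n| = 900 Pa / 356000 m = 2.53×10⁻³ Pa/m
Geostrophic balance (pressure-gradient force = Coriolis force):
V_g = (1/(fρ)) |∂P/∂n| = 2.53×10⁻³ / (6.85×10⁻⁵ × 1.23) = 30.0 m/s
Converting: 30.0 m/s × 1.944 = 58.3 knots

58.3 knots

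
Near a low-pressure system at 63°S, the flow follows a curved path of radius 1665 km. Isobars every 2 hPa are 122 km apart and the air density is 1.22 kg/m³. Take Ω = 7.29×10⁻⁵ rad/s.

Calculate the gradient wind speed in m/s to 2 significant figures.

9.9 m/s

Coriolis parameter at 63°S:
f = 2Ω sin φ = 2 × 7.29×10⁻⁵ × sin 63° = 1.30×10⁻⁴ s⁻¹
Pressure gradient: |∂P/∂n| = 200 Pa / 122000 m = 1.64×10⁻³ Pa/m
Geostrophic speed: V_g = |∂P/∂n|/(fρ) = 1.64×10⁻³/(1.30×10⁻⁴ × 1.22) = 10.3 m/s
Around a low, centrifugal force acts outward with Coriolis, so pressure-gradient force balances both:
(1/ρ)|∂P/∂n| = fV + V²/R  →  V² + fR·V − fR·V_g = 0
With fR = 1.30×10⁻⁴ × 1665×10³ m = 216 m/s:
V = [−fR + √((fR)² + 4 fR V_g)]/2 = [−216 + √(216² + 4×216×10.3)]/2 = 9.89 m/s
Subgeostrophic (V < V_g = 10.3 m/s), as expected around a low.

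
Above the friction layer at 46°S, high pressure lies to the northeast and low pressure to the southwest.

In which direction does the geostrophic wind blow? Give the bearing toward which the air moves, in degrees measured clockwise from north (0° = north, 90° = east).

135°

The pressure-gradient force points toward the southwest (bearing 225°).
Geostrophic balance: in the Southern Hemisphere the Coriolis force deflects motion to the left, so the geostrophic wind blows 90° to the left of the pressure-gradient force (low pressure on the right).
Rotating 225° by 90° counterclockwise gives 135° — the wind blows toward the southeast.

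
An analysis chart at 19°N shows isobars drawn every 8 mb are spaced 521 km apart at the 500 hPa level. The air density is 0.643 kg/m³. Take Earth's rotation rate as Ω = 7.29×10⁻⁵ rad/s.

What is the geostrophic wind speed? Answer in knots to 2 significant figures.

98 knots

Coriolis parameter at 19°N:
f = 2Ω sin φ = 2 × 7.29×10⁻⁵ × sin 19° = 4.75×10⁻⁵ s⁻¹
Pressure gradient: |∂P/∂n| = 800 Pa / 521000 m = 1.54×10⁻³ Pa/m
Geostrophic balance (pressure-gradient force = Coriolis force):
V_g = (1/(fρ)) |∂P/∂n| = 1.54×10⁻³ / (4.75×10⁻⁵ × 0.643) = 50.3 m/s
Converting: 50.3 m/s × 1.944 = 98 knots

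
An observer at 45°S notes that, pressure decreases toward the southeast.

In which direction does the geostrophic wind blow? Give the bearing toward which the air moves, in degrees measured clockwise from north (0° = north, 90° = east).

045°

The pressure-gradient force points toward the southeast (bearing 135°).
Geostrophic balance: in the Southern Hemisphere the Coriolis force deflects motion to the left, so the geostrophic wind blows 90° to the left of the pressure-gradient force (low pressure on the right).
Rotating 135° by 90° counterclockwise gives 045° — the wind blows toward the northeast.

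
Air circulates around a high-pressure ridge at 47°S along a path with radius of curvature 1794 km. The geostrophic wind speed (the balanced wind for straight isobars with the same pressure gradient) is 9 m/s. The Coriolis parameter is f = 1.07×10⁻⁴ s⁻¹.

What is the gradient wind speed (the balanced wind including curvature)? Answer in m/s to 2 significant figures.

Around a high, pressure-gradient force acts outward with centrifugal, so Coriolis balances both:
fV = (1/ρ)|∂P/∂n| + V²/R  →  V² − fR·V + fR·V_g = 0
With fR = 1.07×10⁻⁴ × 1794×10³ m = 192 m/s:
V = [fR − √((fR)² − 4 fR V_g)]/2 = [192 − √(192² − 4×192×9)]/2 = 9.47 m/s
Supergeostrophic (V > V_g = 9 m/s), as expected around a high.

9.5 m/s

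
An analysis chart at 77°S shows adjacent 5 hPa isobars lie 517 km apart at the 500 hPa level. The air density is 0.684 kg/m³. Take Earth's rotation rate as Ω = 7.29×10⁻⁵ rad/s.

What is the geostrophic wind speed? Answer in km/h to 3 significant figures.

35.8 km/h

Coriolis parameter at 77°S:
f = 2Ω sin φ = 2 × 7.29×10⁻⁵ × sin 77° = 1.42×10⁻⁴ s⁻¹
Pressure gradient: |∂P/∂n| = 500 Pa / 517000 m = 9.67×10⁻⁴ Pa/m
Geostrophic balance (pressure-gradient force = Coriolis force):
V_g = (1/(fρ)) |∂P/∂n| = 9.67×10⁻⁴ / (1.42×10⁻⁴ × 0.684) = 9.95 m/s
Converting: 9.95 m/s × 3.6 = 35.8 km/h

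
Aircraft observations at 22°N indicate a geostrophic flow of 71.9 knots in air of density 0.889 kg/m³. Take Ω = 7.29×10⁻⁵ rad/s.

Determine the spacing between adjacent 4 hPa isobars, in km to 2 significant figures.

220 km

Coriolis parameter at 22°N:
f = 2Ω sin φ = 2 × 7.29×10⁻⁵ × sin 22° = 5.46×10⁻⁵ s⁻¹
Wind speed in SI: 71.9 knots = 37.0 m/s
Geostrophic balance rearranged: |∂P/∂n| = f ρ V_g
|∂P/∂n| = 5.46×10⁻⁵ × 0.889 × 37.0 = 1.80×10⁻³ Pa/m
Isobar spacing: Δn = ΔP/|∂P/∂n| = 400 Pa / 1.80×10⁻³ Pa/m = 222720 m ≈ 220 km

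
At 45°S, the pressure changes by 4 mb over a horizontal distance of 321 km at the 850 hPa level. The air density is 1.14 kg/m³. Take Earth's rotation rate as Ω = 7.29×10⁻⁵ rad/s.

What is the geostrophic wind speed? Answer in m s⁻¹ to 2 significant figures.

Coriolis parameter at 45°S:
f = 2Ω sin φ = 2 × 7.29×10⁻⁵ × sin 45° = 1.03×10⁻⁴ s⁻¹
Pressure gradient: |∂P/∂n| = 400 Pa / 321000 m = 1.25×10⁻³ Pa/m
Geostrophic balance (pressure-gradient force = Coriolis force):
V_g = (1/(fρ)) |∂P/∂n| = 1.25×10⁻³ / (1.03×10⁻⁴ × 1.14) = 10.6 m/s

11 m s⁻¹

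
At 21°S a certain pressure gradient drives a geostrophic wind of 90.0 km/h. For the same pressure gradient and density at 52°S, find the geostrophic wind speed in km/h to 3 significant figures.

With the same pressure gradient and density, V_g ∝ 1/f ∝ 1/sin φ.
V₂ = V₁ · sin φ₁ / sin φ₂ = 90.0 × sin 21° / sin 52°
V₂ = 90.0 × 0.3584/0.7880 = 40.9 km/h

40.9 km/h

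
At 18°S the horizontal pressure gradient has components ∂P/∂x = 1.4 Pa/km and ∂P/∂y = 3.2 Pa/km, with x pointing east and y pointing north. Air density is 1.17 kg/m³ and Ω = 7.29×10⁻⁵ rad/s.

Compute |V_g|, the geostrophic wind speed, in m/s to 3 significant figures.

Coriolis parameter at 18°S:
f = 2Ω sin φ = 2 × 7.29×10⁻⁵ × sin 18° = 4.51×10⁻⁵ s⁻¹
In the Southern Hemisphere f is negative: f = −4.51×10⁻⁵ s⁻¹.
Component geostrophic relations (x east, y north):
u_g = −(1/(fρ)) ∂P/∂y,  v_g = (1/(fρ)) ∂P/∂x
u_g = −(3.2×10⁻³)/(−4.51×10⁻⁵ × 1.17) = 60.7 m/s;  v_g = (1.4×10⁻³)/(−4.51×10⁻⁵ × 1.17) = −26.6 m/s
|V_g| = √(u_g² + v_g²) = 66.3 m/s

66.3 m/s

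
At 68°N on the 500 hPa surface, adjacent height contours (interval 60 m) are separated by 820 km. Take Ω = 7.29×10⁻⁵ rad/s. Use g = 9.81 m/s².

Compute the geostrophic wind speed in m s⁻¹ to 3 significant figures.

Coriolis parameter at 68°N:
f = 2Ω sin φ = 2 × 7.29×10⁻⁵ × sin 68° = 1.35×10⁻⁴ s⁻¹
Height gradient: |∂Z/∂n| = 60 m / 820000 m = 7.32×10⁻⁵
On a pressure surface, geostrophic balance gives V_g = (g/f)|∂Z/∂n|:
V_g = 9.81 × 7.32×10⁻⁵ / 1.35×10⁻⁴ = 5.31 m/s

5.31 m s⁻¹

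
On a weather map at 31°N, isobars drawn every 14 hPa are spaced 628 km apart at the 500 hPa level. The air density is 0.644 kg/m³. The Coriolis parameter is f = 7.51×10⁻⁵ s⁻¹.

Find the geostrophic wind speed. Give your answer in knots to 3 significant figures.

Pressure gradient: |∂P/∂n| = 1400 Pa / 628000 m = 2.23×10⁻³ Pa/m
Geostrophic balance (pressure-gradient force = Coriolis force):
V_g = (1/(fρ)) |∂P/∂n| = 2.23×10⁻³ / (7.51×10⁻⁵ × 0.644) = 46.1 m/s
Converting: 46.1 m/s × 1.944 = 89.6 knots

89.6 knots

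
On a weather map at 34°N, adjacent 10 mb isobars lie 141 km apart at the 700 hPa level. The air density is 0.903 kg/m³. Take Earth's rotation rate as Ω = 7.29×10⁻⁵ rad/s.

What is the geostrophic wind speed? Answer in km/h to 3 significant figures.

Coriolis parameter at 34°N:
f = 2Ω sin φ = 2 × 7.29×10⁻⁵ × sin 34° = 8.15×10⁻⁵ s⁻¹
Pressure gradient: |∂P/∂n| = 1000 Pa / 141000 m = 7.09×10⁻³ Pa/m
Geostrophic balance (pressure-gradient force = Coriolis force):
V_g = (1/(fρ)) |∂P/∂n| = 7.09×10⁻³ / (8.15×10⁻⁵ × 0.903) = 96.3 m/s
Converting: 96.3 m/s × 3.6 = 347 km/h

347 km/h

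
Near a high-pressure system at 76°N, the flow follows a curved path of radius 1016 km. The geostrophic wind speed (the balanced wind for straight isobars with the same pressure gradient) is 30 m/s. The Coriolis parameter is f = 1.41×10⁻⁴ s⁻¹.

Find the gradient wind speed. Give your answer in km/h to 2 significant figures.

150 km/h

Around a high, pressure-gradient force acts outward with centrifugal, so Coriolis balances both:
fV = (1/ρ)|∂P/∂n| + V²/R  →  V² − fR·V + fR·V_g = 0
With fR = 1.41×10⁻⁴ × 1016×10³ m = 143 m/s:
V = [fR − √((fR)² − 4 fR V_g)]/2 = [143 − √(143² − 4×143×30)]/2 = 42.8 m/s
Supergeostrophic (V > V_g = 30 m/s), as expected around a high.
Converting: 42.8 m/s × 3.6 = 150 km/h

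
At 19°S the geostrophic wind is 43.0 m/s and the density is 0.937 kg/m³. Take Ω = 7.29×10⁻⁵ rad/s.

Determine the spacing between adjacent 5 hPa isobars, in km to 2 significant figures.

260 km

Coriolis parameter at 19°S:
f = 2Ω sin φ = 2 × 7.29×10⁻⁵ × sin 19° = 4.75×10⁻⁵ s⁻¹
Geostrophic balance rearranged: |∂P/∂n| = f ρ V_g
|∂P/∂n| = 4.75×10⁻⁵ × 0.937 × 43.0 = 1.91×10⁻³ Pa/m
Isobar spacing: Δn = ΔP/|∂P/∂n| = 500 Pa / 1.91×10⁻³ Pa/m = 261434 m ≈ 260 km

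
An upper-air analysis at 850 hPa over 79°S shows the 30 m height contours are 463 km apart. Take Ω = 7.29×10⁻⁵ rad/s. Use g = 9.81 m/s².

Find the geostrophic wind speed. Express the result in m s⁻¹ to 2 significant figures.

4.4 m s⁻¹

Coriolis parameter at 79°S:
f = 2Ω sin φ = 2 × 7.29×10⁻⁵ × sin 79° = 1.43×10⁻⁴ s⁻¹
Height gradient: |∂Z/∂n| = 30 m / 463000 m = 6.48×10⁻⁵
On a pressure surface, geostrophic balance gives V_g = (g/f)|∂Z/∂n|:
V_g = 9.81 × 6.48×10⁻⁵ / 1.43×10⁻⁴ = 4.44 m/s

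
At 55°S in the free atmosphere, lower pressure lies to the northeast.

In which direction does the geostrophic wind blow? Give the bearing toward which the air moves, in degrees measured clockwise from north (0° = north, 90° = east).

315°

The pressure-gradient force points toward the northeast (bearing 045°).
Geostrophic balance: in the Southern Hemisphere the Coriolis force deflects motion to the left, so the geostrophic wind blows 90° to the left of the pressure-gradient force (low pressure on the right).
Rotating 045° by 90° counterclockwise gives 315° — the wind blows toward the northwest.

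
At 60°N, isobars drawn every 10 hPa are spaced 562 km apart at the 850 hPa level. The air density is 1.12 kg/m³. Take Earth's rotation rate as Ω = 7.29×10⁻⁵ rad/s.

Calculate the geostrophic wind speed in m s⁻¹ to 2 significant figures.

Coriolis parameter at 60°N:
f = 2Ω sin φ = 2 × 7.29×10⁻⁵ × sin 60° = 1.26×10⁻⁴ s⁻¹
Pressure gradient: |∂P/∂n| = 1000 Pa / 562000 m = 1.78×10⁻³ Pa/m
Geostrophic balance (pressure-gradient force = Coriolis force):
V_g = (1/(fρ)) |∂P/∂n| = 1.78×10⁻³ / (1.26×10⁻⁴ × 1.12) = 12.6 m/s

13 m s⁻¹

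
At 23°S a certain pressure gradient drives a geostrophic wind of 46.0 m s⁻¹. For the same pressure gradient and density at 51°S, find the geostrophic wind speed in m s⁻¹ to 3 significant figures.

23.1 m s⁻¹

With the same pressure gradient and density, V_g ∝ 1/f ∝ 1/sin φ.
V₂ = V₁ · sin φ₁ / sin φ₂ = 46.0 × sin 23° / sin 51°
V₂ = 46.0 × 0.3907/0.7771 = 23.1 m s⁻¹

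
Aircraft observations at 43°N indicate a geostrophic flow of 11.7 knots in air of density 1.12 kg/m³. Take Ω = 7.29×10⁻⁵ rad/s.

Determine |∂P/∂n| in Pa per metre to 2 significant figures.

Coriolis parameter at 43°N:
f = 2Ω sin φ = 2 × 7.29×10⁻⁵ × sin 43° = 9.94×10⁻⁵ s⁻¹
Wind speed in SI: 11.7 knots = 6.02 m/s
Geostrophic balance rearranged: |∂P/∂n| = f ρ V_g
|∂P/∂n| = 9.94×10⁻⁵ × 1.12 × 6.02 = 6.70×10⁻⁴ Pa/m

6.7×10⁻⁴ Pa/m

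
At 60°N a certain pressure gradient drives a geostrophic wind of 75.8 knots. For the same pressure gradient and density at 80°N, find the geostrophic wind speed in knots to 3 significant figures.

With the same pressure gradient and density, V_g ∝ 1/f ∝ 1/sin φ.
V₂ = V₁ · sin φ₁ / sin φ₂ = 75.8 × sin 60° / sin 80°
V₂ = 75.8 × 0.8660/0.9848 = 66.7 knots

66.7 knots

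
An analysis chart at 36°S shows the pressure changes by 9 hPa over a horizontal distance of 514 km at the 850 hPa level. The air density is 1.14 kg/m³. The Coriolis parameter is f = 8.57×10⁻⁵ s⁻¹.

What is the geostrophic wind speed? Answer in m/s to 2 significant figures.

18 m/s

Pressure gradient: |∂P/∂n| = 900 Pa / 514000 m = 1.75×10⁻³ Pa/m
Geostrophic balance (pressure-gradient force = Coriolis force):
V_g = (1/(fρ)) |∂P/∂n| = 1.75×10⁻³ / (8.57×10⁻⁵ × 1.14) = 17.9 m/s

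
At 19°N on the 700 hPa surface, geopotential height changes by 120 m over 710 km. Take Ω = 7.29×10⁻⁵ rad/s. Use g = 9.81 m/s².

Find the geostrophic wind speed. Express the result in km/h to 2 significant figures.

130 km/h

Coriolis parameter at 19°N:
f = 2Ω sin φ = 2 × 7.29×10⁻⁵ × sin 19° = 4.75×10⁻⁵ s⁻¹
Height gradient: |∂Z/∂n| = 120 m / 710000 m = 1.69×10⁻⁴
On a pressure surface, geostrophic balance gives V_g = (g/f)|∂Z/∂n|:
V_g = 9.81 × 1.69×10⁻⁴ / 4.75×10⁻⁵ = 34.9 m/s
Converting: 34.9 m/s × 3.6 = 130 km/h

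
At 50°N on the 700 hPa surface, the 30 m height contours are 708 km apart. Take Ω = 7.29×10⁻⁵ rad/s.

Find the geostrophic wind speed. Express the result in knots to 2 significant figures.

7.2 knots

Coriolis parameter at 50°N:
f = 2Ω sin φ = 2 × 7.29×10⁻⁵ × sin 50° = 1.12×10⁻⁴ s⁻¹
Height gradient: |∂Z/∂n| = 30 m / 708000 m = 4.24×10⁻⁵
On a pressure surface, geostrophic balance gives V_g = (g/f)|∂Z/∂n|:
V_g = 9.81 × 4.24×10⁻⁵ / 1.12×10⁻⁴ = 3.72 m/s
Converting: 3.72 m/s × 1.944 = 7.2 knots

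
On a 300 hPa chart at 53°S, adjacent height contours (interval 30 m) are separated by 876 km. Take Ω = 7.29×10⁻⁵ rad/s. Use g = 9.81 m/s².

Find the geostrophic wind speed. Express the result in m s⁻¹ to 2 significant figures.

2.9 m s⁻¹

Coriolis parameter at 53°S:
f = 2Ω sin φ = 2 × 7.29×10⁻⁵ × sin 53° = 1.16×10⁻⁴ s⁻¹
Height gradient: |∂Z/∂n| = 30 m / 876000 m = 3.42×10⁻⁵
On a pressure surface, geostrophic balance gives V_g = (g/f)|∂Z/∂n|:
V_g = 9.81 × 3.42×10⁻⁵ / 1.16×10⁻⁴ = 2.89 m/s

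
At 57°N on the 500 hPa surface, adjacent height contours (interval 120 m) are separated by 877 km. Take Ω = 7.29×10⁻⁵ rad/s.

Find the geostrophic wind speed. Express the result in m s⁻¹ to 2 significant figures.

Coriolis parameter at 57°N:
f = 2Ω sin φ = 2 × 7.29×10⁻⁵ × sin 57° = 1.22×10⁻⁴ s⁻¹
Height gradient: |∂Z/∂n| = 120 m / 877000 m = 1.37×10⁻⁴
On a pressure surface, geostrophic balance gives V_g = (g/f)|∂Z/∂n|:
V_g = 9.81 × 1.37×10⁻⁴ / 1.22×10⁻⁴ = 11.0 m/s

11 m s⁻¹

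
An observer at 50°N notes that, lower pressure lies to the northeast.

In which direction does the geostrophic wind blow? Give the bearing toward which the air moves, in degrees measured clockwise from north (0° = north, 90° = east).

The pressure-gradient force points toward the northeast (bearing 045°).
Geostrophic balance: in the Northern Hemisphere the Coriolis force deflects motion to the right, so the geostrophic wind blows 90° to the right of the pressure-gradient force (low pressure on the left).
Rotating 045° by 90° clockwise gives 135° — the wind blows toward the southeast.

135°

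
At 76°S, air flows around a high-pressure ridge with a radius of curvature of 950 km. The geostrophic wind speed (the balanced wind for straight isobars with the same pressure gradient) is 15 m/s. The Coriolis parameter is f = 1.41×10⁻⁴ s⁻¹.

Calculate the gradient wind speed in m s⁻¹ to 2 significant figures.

17 m s⁻¹

Around a high, pressure-gradient force acts outward with centrifugal, so Coriolis balances both:
fV = (1/ρ)|∂P/∂n| + V²/R  →  V² − fR·V + fR·V_g = 0
With fR = 1.41×10⁻⁴ × 950×10³ m = 134 m/s:
V = [fR − √((fR)² − 4 fR V_g)]/2 = [134 − √(134² − 4×134×15)]/2 = 17.2 m/s
Supergeostrophic (V > V_g = 15 m/s), as expected around a high.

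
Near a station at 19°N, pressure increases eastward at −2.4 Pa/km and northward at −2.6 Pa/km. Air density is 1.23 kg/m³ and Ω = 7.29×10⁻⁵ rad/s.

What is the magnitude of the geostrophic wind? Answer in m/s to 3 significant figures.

60.6 m/s

Coriolis parameter at 19°N:
f = 2Ω sin φ = 2 × 7.29×10⁻⁵ × sin 19° = 4.75×10⁻⁵ s⁻¹
Component geostrophic relations (x east, y north):
u_g = −(1/(fρ)) ∂P/∂y,  v_g = (1/(fρ)) ∂P/∂x
u_g = −(−2.6×10⁻³)/(4.75×10⁻⁵ × 1.23) = 44.5 m/s;  v_g = (−2.4×10⁻³)/(4.75×10⁻⁵ × 1.23) = −41.1 m/s
|V_g| = √(u_g² + v_g²) = 60.6 m/s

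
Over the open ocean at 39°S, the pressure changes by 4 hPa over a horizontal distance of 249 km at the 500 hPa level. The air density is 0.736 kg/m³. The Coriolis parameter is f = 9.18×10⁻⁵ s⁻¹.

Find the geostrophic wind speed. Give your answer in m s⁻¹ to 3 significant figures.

Pressure gradient: |∂P/∂n| = 400 Pa / 249000 m = 1.61×10⁻³ Pa/m
Geostrophic balance (pressure-gradient force = Coriolis force):
V_g = (1/(fρ)) |∂P/∂n| = 1.61×10⁻³ / (9.18×10⁻⁵ × 0.736) = 23.8 m/s

23.8 m s⁻¹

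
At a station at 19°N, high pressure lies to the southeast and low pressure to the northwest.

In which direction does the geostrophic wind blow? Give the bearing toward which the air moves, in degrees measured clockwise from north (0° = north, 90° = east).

045°

The pressure-gradient force points toward the northwest (bearing 315°).
Geostrophic balance: in the Northern Hemisphere the Coriolis force deflects motion to the right, so the geostrophic wind blows 90° to the right of the pressure-gradient force (low pressure on the left).
Rotating 315° by 90° clockwise gives 045° — the wind blows toward the northeast.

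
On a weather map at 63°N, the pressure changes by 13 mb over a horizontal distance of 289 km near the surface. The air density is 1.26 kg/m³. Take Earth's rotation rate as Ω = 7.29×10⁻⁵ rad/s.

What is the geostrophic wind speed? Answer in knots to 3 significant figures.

Coriolis parameter at 63°N:
f = 2Ω sin φ = 2 × 7.29×10⁻⁵ × sin 63° = 1.30×10⁻⁴ s⁻¹
Pressure gradient: |∂P/∂n| = 1300 Pa / 289000 m = 4.50×10⁻³ Pa/m
Geostrophic balance (pressure-gradient force = Coriolis force):
V_g = (1/(fρ)) |∂P/∂n| = 4.50×10⁻³ / (1.30×10⁻⁴ × 1.26) = 27.5 m/s
Converting: 27.5 m/s × 1.944 = 53.4 knots

53.4 knots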